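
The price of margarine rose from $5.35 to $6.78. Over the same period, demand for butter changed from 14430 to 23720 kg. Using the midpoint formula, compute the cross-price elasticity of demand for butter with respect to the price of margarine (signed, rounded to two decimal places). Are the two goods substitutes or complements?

%ΔQ_{butter} = (23720 − 14430)/avg = 9290/19075 = 0.487024…
%ΔP_{margarine} = (6.78 − 5.35)/avg = 1.43/6.065 = 0.235779…
E_cross = (9290/19075) / (1.43/6.065) = 2.0655…
E_cross > 0 ⇒ the goods are substitutes.

2.07; substitutes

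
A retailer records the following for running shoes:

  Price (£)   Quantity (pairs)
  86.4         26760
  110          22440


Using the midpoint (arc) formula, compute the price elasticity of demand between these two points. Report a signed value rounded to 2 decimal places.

-0.73

%ΔQ = (22440 − 26760) / [(26760 + 22440)/2] = -4320/24600 = -0.175609…
%ΔP = (110 − 86.4) / [(86.4 + 110)/2] = 23.6/98.2 = 0.240325…
Arc Ed = %ΔQ / %ΔP = (-4320/24600) / (23.6/98.2) = -0.7307…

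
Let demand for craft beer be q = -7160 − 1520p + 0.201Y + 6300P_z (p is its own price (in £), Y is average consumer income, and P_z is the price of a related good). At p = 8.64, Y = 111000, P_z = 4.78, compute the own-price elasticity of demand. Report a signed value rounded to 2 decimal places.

-0.41

At the given values, q = -7160 − 1520(8.64) + 0.201(111000) + 6300(4.78) = 32132.2.
∂q/∂p = −1520.
E = (-1520) × (8.64/32132.2) = -0.4087…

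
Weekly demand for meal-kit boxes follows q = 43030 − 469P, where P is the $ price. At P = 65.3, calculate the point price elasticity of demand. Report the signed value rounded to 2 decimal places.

-2.47

dq/dP = −469. At P = 65.3, q = 43030 − 469(65.3) = 12404.3.
Ed = (dq/dP)·(P/q) = −469 × (65.3/12404.3) = -2.4689…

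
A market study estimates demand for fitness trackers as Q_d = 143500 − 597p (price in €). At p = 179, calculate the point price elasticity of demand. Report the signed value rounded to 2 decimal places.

dQ_d/dp = −597. At p = 179, Q_d = 143500 − 597(179) = 36637.
Ed = (dQ_d/dp)·(p/Q_d) = −597 × (179/36637) = -2.9168…

-2.92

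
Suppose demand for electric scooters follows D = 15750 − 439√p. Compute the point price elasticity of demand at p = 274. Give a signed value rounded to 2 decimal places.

dD/dp = −439/(2√p) = -13.2605. At p = 274, D = 8483.26.
Ed = (dD/dp)·(p/D) = (-13.2605) × (274/8483.26) = -0.4282…

-0.43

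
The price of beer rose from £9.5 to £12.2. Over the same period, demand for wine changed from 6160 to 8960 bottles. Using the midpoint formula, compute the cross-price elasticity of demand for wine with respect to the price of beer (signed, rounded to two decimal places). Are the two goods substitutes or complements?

1.49; substitutes

%ΔQ_{wine} = (8960 − 6160)/avg = 2800/7560 = 0.370370…
%ΔP_{beer} = (12.2 − 9.5)/avg = 2.7/10.85 = 0.248847…
E_cross = (2800/7560) / (2.7/10.85) = 1.4883…
E_cross > 0 ⇒ the goods are substitutes.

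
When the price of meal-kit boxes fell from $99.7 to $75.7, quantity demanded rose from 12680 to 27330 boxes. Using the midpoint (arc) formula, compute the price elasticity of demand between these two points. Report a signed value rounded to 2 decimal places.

-2.68

%ΔQ = (27330 − 12680) / [(12680 + 27330)/2] = 14650/20005 = 0.732316…
%ΔP = (75.7 − 99.7) / [(99.7 + 75.7)/2] = -24/87.7 = -0.273660…
Arc Ed = %ΔQ / %ΔP = (14650/20005) / (-24/87.7) = -2.6760…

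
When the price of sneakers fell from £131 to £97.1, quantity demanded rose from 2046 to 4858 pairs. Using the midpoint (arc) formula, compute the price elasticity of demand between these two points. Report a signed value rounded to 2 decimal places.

-2.74

%ΔQ = (4858 − 2046) / [(2046 + 4858)/2] = 2812/3452 = 0.814600…
%ΔP = (97.1 − 131) / [(131 + 97.1)/2] = -33.9/114.05 = -0.297238…
Arc Ed = %ΔQ / %ΔP = (2812/3452) / (-33.9/114.05) = -2.7405…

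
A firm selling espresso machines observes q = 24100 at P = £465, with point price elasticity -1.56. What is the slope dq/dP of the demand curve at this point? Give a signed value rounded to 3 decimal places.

-80.852

Ed = (dq/dP)·(P/q) ⇒ dq/dP = Ed·q/P = (-1.56)·24100/465 = -80.85161…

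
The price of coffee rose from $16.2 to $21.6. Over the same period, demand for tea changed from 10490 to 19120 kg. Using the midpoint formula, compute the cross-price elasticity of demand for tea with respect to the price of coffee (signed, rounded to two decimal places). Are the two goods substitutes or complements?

%ΔQ_{tea} = (19120 − 10490)/avg = 8630/14805 = 0.582911…
%ΔP_{coffee} = (21.6 − 16.2)/avg = 5.4/18.9 = 0.285714…
E_cross = (8630/14805) / (5.4/18.9) = 2.0401…
E_cross > 0 ⇒ the goods are substitutes.

2.04; substitutes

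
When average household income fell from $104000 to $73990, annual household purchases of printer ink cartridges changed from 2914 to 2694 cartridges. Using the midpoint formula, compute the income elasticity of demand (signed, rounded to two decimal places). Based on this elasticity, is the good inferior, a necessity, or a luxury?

%ΔQ = (2694 − 2914)/[( 2914 + 2694)/2] = -220/2804 = -0.078459…
%ΔIncome = (73990 − 104000)/[( 104000 + 73990)/2] = -30010/88995 = -0.337209…
E_income = (-220/2804) / (-30010/88995) = 0.2326…
0 < E_income < 1 ⇒ normal good, necessity.

0.23; necessity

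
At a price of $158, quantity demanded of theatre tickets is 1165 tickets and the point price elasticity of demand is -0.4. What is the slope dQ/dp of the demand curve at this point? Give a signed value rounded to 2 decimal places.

Ed = (dQ/dp)·(p/Q) ⇒ dQ/dp = Ed·Q/p = (-0.4)·1165/158 = -2.9493…

-2.95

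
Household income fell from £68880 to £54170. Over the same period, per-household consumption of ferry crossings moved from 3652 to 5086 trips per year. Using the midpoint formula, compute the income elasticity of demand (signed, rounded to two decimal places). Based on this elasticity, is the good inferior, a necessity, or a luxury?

%ΔQ = (5086 − 3652)/[( 3652 + 5086)/2] = 1434/4369 = 0.328221…
%ΔIncome = (54170 − 68880)/[( 68880 + 54170)/2] = -14710/61525 = -0.239089…
E_income = (1434/4369) / (-14710/61525) = -1.3727…
E_income < 0 ⇒ inferior good.

-1.37; inferior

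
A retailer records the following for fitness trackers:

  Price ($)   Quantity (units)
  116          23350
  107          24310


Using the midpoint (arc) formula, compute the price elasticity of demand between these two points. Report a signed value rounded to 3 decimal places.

%ΔQ = (24310 − 23350) / [(23350 + 24310)/2] = 960/23830 = 0.040285…
%ΔP = (107 − 116) / [(116 + 107)/2] = -9/111.5 = -0.080717…
Arc Ed = %ΔQ / %ΔP = (960/23830) / (-9/111.5) = -0.49909…

-0.499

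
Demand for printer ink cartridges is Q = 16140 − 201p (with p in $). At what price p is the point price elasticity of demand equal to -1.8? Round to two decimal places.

Ed = −201p/(16140 − 201p). Set this equal to -1.8:
201p = 1.8·(16140 − 201p) ⇒ 201p(1 + 1.8) = 1.8·16140
p = 1.8·16140 / (201·2.8) = 51.6204…

51.62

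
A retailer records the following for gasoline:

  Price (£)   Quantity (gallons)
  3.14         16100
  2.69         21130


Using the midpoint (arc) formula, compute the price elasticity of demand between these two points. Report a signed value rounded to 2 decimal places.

%ΔQ = (21130 − 16100) / [(16100 + 21130)/2] = 5030/18615 = 0.270212…
%ΔP = (2.69 − 3.14) / [(3.14 + 2.69)/2] = -0.45/2.915 = -0.154373…
Arc Ed = %ΔQ / %ΔP = (5030/18615) / (-0.45/2.915) = -1.7503…

-1.75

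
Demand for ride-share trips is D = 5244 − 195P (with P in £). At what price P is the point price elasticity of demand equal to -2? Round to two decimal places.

17.93

Ed = −195P/(5244 − 195P). Set this equal to -2:
195P = 2·(5244 − 195P) ⇒ 195P(1 + 2) = 2·5244
P = 2·5244 / (195·3) = 17.9282…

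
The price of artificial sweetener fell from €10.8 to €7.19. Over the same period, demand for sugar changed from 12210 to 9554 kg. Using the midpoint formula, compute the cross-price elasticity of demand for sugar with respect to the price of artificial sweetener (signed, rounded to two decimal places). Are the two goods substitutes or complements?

%ΔQ_{sugar} = (9554 − 12210)/avg = -2656/10882 = -0.244072…
%ΔP_{artificial sweetener} = (7.19 − 10.8)/avg = -3.61/8.995 = -0.401334…
E_cross = (-2656/10882) / (-3.61/8.995) = 0.6081…
E_cross > 0 ⇒ the goods are substitutes.

0.61; substitutes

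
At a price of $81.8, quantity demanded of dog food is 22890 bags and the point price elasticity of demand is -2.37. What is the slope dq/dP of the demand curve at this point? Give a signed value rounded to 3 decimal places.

Ed = (dq/dP)·(P/q) ⇒ dq/dP = Ed·q/P = (-2.37)·22890/81.8 = -663.19437…

-663.194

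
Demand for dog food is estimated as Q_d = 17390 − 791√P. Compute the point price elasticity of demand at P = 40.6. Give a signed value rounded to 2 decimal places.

dQ_d/dP = −791/(2√P) = -62.0702. At P = 40.6, Q_d = 12349.9.
Ed = (dQ_d/dP)·(P/Q_d) = (-62.0702) × (40.6/12349.9) = -0.2040…

-0.20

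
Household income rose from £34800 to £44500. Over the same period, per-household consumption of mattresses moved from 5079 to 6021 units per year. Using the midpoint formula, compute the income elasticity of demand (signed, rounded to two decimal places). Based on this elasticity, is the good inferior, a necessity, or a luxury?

%ΔQ = (6021 − 5079)/[( 5079 + 6021)/2] = 942/5550 = 0.169729…
%ΔIncome = (44500 − 34800)/[( 34800 + 44500)/2] = 9700/39650 = 0.244640…
E_income = (942/5550) / (9700/39650) = 0.6937…
0 < E_income < 1 ⇒ normal good, necessity.

0.69; necessity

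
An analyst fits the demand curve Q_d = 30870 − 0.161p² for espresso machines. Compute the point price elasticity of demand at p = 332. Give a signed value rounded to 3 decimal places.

-2.704

dQ_d/dp = −2·0.161·p = -106.904. At p = 332, Q_d = 13123.936.
Ed = (dQ_d/dp)·(p/Q_d) = (-106.904) × (332/13123.936) = -2.70438…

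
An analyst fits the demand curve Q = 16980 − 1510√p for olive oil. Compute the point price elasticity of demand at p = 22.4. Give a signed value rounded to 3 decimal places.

dQ/dp = −1510/(2√p) = -159.523. At p = 22.4, Q = 9833.38.
Ed = (dQ/dp)·(p/Q) = (-159.523) × (22.4/9833.38) = -0.36338…

-0.363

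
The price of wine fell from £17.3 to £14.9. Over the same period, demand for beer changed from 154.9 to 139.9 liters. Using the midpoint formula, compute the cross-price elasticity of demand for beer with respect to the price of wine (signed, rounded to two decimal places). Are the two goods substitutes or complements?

0.68; substitutes

%ΔQ_{beer} = (139.9 − 154.9)/avg = -15/147.4 = -0.101763…
%ΔP_{wine} = (14.9 − 17.3)/avg = -2.4/16.1 = -0.149068…
E_cross = (-15/147.4) / (-2.4/16.1) = 0.6826…
E_cross > 0 ⇒ the goods are substitutes.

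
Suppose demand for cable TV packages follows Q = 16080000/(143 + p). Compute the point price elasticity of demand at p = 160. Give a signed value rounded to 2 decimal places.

dQ/dp = −16080000/(143 + p)² = -175.146. At p = 160, Q = 53069.3.
Ed = (dQ/dp)·(p/Q) = (-175.146) × (160/53069.3) = -0.5280…

-0.53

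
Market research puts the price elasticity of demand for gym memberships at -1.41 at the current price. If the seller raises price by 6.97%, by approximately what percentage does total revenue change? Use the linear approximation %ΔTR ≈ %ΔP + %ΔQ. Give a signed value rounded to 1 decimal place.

%ΔQ ≈ Ed × %ΔP = (-1.41) × (+6.97%) = -9.8277%
%ΔTR ≈ %ΔP + %ΔQ = (+6.97%) + (-9.8277%) = -2.8577%

-2.9%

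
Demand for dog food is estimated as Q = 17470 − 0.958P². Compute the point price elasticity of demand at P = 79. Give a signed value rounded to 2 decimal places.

-1.04

dQ/dP = −2·0.958·P = -151.364. At P = 79, Q = 11491.122.
Ed = (dQ/dP)·(P/Q) = (-151.364) × (79/11491.122) = -1.0406…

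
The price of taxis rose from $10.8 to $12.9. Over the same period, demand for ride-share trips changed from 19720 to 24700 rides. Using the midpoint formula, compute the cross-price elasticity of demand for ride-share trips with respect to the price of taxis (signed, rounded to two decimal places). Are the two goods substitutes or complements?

1.27; substitutes

%ΔQ_{ride-share trips} = (24700 − 19720)/avg = 4980/22210 = 0.224223…
%ΔP_{taxis} = (12.9 − 10.8)/avg = 2.1/11.85 = 0.177215…
E_cross = (4980/22210) / (2.1/11.85) = 1.2652…
E_cross > 0 ⇒ the goods are substitutes.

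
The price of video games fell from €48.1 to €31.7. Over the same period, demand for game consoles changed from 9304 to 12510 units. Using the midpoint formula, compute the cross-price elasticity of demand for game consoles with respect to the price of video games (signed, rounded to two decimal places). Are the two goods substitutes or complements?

-0.72; complements

%ΔQ_{game consoles} = (12510 − 9304)/avg = 3206/10907 = 0.293939…
%ΔP_{video games} = (31.7 − 48.1)/avg = -16.4/39.9 = -0.411027…
E_cross = (3206/10907) / (-16.4/39.9) = -0.7151…
E_cross < 0 ⇒ the goods are complements.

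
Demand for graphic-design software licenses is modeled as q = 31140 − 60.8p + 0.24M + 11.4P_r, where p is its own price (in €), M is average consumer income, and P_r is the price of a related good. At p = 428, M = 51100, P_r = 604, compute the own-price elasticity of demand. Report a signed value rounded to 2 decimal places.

-1.07

At the given values, q = 31140 − 60.8(428) + 0.24(51100) + 11.4(604) = 24267.2.
∂q/∂p = −60.8.
E = (-60.8) × (428/24267.2) = -1.0723…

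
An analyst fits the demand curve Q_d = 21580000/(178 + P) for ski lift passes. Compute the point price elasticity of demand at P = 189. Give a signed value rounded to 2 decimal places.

-0.51

dQ_d/dP = −21580000/(178 + P)² = -160.221. At P = 189, Q_d = 58801.1.
Ed = (dQ_d/dP)·(P/Q_d) = (-160.221) × (189/58801.1) = -0.5149…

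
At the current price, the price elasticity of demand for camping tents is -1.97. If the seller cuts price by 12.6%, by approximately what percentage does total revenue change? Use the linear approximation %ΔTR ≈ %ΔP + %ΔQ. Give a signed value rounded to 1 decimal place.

+12.2%

%ΔQ ≈ Ed × %ΔP = (-1.97) × (-12.6%) = +24.8220%
%ΔTR ≈ %ΔP + %ΔQ = (-12.6%) + (+24.8220%) = +12.2220%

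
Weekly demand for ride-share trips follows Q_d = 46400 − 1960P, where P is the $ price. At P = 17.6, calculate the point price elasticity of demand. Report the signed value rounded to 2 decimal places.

dQ_d/dP = −1960. At P = 17.6, Q_d = 46400 − 1960(17.6) = 11904.
Ed = (dQ_d/dP)·(P/Q_d) = −1960 × (17.6/11904) = -2.8978…

-2.90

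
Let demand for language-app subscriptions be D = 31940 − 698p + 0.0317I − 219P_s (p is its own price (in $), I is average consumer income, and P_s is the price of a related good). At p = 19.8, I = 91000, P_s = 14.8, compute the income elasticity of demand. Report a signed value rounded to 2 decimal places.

At the given values, D = 31940 − 698(19.8) + 0.0317(91000) − 219(14.8) = 17763.1.
∂D/∂I = 0.0317.
E = (0.0317) × (91000/17763.1) = 0.1623…

0.16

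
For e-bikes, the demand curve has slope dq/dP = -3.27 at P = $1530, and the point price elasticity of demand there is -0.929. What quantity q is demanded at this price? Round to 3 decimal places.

Ed = (dq/dP)·(P/q) ⇒ q = (dq/dP)·P/Ed = (-3.27)·1530/(-0.929) = 5385.46824…

5385.468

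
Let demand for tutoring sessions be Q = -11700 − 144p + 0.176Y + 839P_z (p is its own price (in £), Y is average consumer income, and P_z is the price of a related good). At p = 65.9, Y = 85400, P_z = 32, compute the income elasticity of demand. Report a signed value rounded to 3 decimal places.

At the given values, Q = -11700 − 144(65.9) + 0.176(85400) + 839(32) = 20688.8.
∂Q/∂Y = 0.176.
E = (0.176) × (85400/20688.8) = 0.72649…

0.726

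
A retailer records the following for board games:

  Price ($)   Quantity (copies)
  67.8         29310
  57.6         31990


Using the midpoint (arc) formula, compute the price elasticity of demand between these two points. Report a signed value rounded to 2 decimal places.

-0.54

%ΔQ = (31990 − 29310) / [(29310 + 31990)/2] = 2680/30650 = 0.087438…
%ΔP = (57.6 − 67.8) / [(67.8 + 57.6)/2] = -10.2/62.7 = -0.162679…
Arc Ed = %ΔQ / %ΔP = (2680/30650) / (-10.2/62.7) = -0.5374…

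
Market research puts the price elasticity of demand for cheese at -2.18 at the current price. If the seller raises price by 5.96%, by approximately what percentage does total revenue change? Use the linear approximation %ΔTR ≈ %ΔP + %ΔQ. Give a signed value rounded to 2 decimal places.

-7.03%

%ΔQ ≈ Ed × %ΔP = (-2.18) × (+5.96%) = -12.9928%
%ΔTR ≈ %ΔP + %ΔQ = (+5.96%) + (-12.9928%) = -7.0328%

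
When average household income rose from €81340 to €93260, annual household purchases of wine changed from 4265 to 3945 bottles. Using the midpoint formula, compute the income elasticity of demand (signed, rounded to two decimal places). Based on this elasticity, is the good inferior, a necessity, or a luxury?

%ΔQ = (3945 − 4265)/[( 4265 + 3945)/2] = -320/4105 = -0.077953…
%ΔIncome = (93260 − 81340)/[( 81340 + 93260)/2] = 11920/87300 = 0.136540…
E_income = (-320/4105) / (11920/87300) = -0.5709…
E_income < 0 ⇒ inferior good.

-0.57; inferior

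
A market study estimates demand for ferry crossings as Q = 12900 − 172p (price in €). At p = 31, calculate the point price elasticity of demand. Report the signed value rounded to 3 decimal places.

dQ/dp = −172. At p = 31, Q = 12900 − 172(31) = 7568.
Ed = (dQ/dp)·(p/Q) = −172 × (31/7568) = -0.70454…

-0.705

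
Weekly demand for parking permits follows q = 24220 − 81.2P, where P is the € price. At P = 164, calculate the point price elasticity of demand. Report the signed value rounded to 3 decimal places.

dq/dP = −81.2. At P = 164, q = 24220 − 81.2(164) = 10903.2.
Ed = (dq/dP)·(P/q) = −81.2 × (164/10903.2) = -1.22136…

-1.221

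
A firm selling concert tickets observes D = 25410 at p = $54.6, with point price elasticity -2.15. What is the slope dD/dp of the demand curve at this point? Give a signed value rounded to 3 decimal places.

-1000.577

Ed = (dD/dp)·(p/D) ⇒ dD/dp = Ed·D/p = (-2.15)·25410/54.6 = -1000.57692…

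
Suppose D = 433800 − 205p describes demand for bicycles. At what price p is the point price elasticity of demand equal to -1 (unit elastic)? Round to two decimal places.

Ed = −205p/(433800 − 205p). Set this equal to -1:
205p = 1·(433800 − 205p) ⇒ 205p(1 + 1) = 1·433800
p = 1·433800 / (205·2) = 1058.0487…

1058.05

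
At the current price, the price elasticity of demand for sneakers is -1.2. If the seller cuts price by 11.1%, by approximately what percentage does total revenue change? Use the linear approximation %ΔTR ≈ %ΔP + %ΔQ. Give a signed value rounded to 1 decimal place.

%ΔQ ≈ Ed × %ΔP = (-1.2) × (-11.1%) = +13.3200%
%ΔTR ≈ %ΔP + %ΔQ = (-11.1%) + (+13.3200%) = +2.2200%

+2.2%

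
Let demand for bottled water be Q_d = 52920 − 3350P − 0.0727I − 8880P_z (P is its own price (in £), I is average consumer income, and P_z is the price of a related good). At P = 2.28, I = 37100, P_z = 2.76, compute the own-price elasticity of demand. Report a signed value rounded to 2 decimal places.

-0.42

At the given values, Q_d = 52920 − 3350(2.28) − 0.0727(37100) − 8880(2.76) = 18076.03.
∂Q_d/∂P = −3350.
E = (-3350) × (2.28/18076.03) = -0.4225…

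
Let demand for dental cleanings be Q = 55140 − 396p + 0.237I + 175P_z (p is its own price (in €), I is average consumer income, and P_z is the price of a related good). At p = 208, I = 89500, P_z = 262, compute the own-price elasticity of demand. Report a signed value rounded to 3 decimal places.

-2.068

At the given values, Q = 55140 − 396(208) + 0.237(89500) + 175(262) = 39833.5.
∂Q/∂p = −396.
E = (-396) × (208/39833.5) = -2.06780…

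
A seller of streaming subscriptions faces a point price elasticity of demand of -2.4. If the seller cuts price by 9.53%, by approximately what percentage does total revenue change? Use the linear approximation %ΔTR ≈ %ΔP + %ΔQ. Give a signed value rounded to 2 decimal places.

%ΔQ ≈ Ed × %ΔP = (-2.4) × (-9.53%) = +22.8720%
%ΔTR ≈ %ΔP + %ΔQ = (-9.53%) + (+22.8720%) = +13.3420%

+13.34%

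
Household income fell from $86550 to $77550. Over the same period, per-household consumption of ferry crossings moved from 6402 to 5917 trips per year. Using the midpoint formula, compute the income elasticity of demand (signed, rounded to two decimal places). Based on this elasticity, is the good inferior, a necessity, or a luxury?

0.72; necessity

%ΔQ = (5917 − 6402)/[( 6402 + 5917)/2] = -485/6159.5 = -0.078740…
%ΔIncome = (77550 − 86550)/[( 86550 + 77550)/2] = -9000/82050 = -0.109689…
E_income = (-485/6159.5) / (-9000/82050) = 0.7178…
0 < E_income < 1 ⇒ normal good, necessity.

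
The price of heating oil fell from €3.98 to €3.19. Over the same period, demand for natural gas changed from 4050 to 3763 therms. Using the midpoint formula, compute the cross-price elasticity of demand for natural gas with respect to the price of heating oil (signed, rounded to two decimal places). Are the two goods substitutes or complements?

0.33; substitutes

%ΔQ_{natural gas} = (3763 − 4050)/avg = -287/3906.5 = -0.073467…
%ΔP_{heating oil} = (3.19 − 3.98)/avg = -0.79/3.585 = -0.220362…
E_cross = (-287/3906.5) / (-0.79/3.585) = 0.3333…
E_cross > 0 ⇒ the goods are substitutes.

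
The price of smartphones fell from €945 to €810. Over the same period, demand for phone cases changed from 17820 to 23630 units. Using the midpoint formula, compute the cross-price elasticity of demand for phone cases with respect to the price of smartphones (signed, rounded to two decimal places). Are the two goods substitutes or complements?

-1.82; complements

%ΔQ_{phone cases} = (23630 − 17820)/avg = 5810/20725 = 0.280337…
%ΔP_{smartphones} = (810 − 945)/avg = -135/877.5 = -0.153846…
E_cross = (5810/20725) / (-135/877.5) = -1.8221…
E_cross < 0 ⇒ the goods are complements.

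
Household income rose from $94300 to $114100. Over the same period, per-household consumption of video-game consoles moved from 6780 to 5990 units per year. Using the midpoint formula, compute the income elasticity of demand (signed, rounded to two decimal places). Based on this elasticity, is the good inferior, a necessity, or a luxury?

%ΔQ = (5990 − 6780)/[( 6780 + 5990)/2] = -790/6385 = -0.123727…
%ΔIncome = (114100 − 94300)/[( 94300 + 114100)/2] = 19800/104200 = 0.190019…
E_income = (-790/6385) / (19800/104200) = -0.6511…
E_income < 0 ⇒ inferior good.

-0.65; inferior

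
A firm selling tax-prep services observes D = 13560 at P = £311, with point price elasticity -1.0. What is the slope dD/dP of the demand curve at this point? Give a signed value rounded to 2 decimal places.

Ed = (dD/dP)·(P/D) ⇒ dD/dP = Ed·D/P = (-1.0)·13560/311 = -43.6012…

-43.60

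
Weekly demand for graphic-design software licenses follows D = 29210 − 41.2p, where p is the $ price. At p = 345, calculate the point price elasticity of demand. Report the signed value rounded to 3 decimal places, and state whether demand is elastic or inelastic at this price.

-0.948; inelastic

dD/dp = −41.2. At p = 345, D = 29210 − 41.2(345) = 14996.
Ed = (dD/dp)·(p/D) = −41.2 × (345/14996) = -0.94785…
|Ed| = 0.948 < 1, so demand is inelastic.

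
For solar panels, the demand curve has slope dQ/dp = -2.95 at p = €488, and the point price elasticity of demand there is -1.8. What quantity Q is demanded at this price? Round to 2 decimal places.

Ed = (dQ/dp)·(p/Q) ⇒ Q = (dQ/dp)·p/Ed = (-2.95)·488/(-1.8) = 799.7777…

799.78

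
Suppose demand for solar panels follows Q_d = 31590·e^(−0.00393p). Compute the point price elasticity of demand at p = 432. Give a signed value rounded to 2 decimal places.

-1.70

dQ_d/dp = −0.00393·Q_d = -22.7308. At p = 432, Q_d = 5783.91.
Ed = (dQ_d/dp)·(p/Q_d) = (-22.7308) × (432/5783.91) = -1.6977…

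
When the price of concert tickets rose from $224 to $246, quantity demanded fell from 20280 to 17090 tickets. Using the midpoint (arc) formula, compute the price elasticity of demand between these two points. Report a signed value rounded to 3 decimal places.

%ΔQ = (17090 − 20280) / [(20280 + 17090)/2] = -3190/18685 = -0.170725…
%ΔP = (246 − 224) / [(224 + 246)/2] = 22/235 = 0.093617…
Arc Ed = %ΔQ / %ΔP = (-3190/18685) / (22/235) = -1.82365…

-1.824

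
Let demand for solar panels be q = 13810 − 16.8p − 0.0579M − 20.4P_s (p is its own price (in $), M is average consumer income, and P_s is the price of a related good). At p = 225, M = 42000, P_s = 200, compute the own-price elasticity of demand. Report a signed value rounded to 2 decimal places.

-1.07

At the given values, q = 13810 − 16.8(225) − 0.0579(42000) − 20.4(200) = 3518.2.
∂q/∂p = −16.8.
E = (-16.8) × (225/3518.2) = -1.0744…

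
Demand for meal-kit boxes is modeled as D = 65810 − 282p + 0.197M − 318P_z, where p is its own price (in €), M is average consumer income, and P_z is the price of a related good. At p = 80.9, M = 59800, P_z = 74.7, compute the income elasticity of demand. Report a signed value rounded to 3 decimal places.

0.380

At the given values, D = 65810 − 282(80.9) + 0.197(59800) − 318(74.7) = 31022.2.
∂D/∂M = 0.197.
E = (0.197) × (59800/31022.2) = 0.37974…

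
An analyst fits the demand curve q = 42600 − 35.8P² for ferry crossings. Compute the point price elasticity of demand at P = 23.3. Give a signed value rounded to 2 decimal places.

-1.68

dq/dP = −2·35.8·P = -1668.28. At P = 23.3, q = 23164.538.
Ed = (dq/dP)·(P/q) = (-1668.28) × (23.3/23164.538) = -1.6780…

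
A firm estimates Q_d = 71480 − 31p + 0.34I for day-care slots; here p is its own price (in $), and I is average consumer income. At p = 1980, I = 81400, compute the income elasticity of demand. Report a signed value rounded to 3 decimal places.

At the given values, Q_d = 71480 − 31(1980) + 0.34(81400) = 37776.
∂Q_d/∂I = 0.34.
E = (0.34) × (81400/37776) = 0.73263…

0.733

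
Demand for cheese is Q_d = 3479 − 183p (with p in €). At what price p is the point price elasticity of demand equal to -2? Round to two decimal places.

12.67

Ed = −183p/(3479 − 183p). Set this equal to -2:
183p = 2·(3479 − 183p) ⇒ 183p(1 + 2) = 2·3479
p = 2·3479 / (183·3) = 12.6739…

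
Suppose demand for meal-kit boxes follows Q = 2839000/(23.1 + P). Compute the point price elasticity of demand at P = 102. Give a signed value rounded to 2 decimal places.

-0.82

dQ/dP = −2839000/(23.1 + P)² = -181.406. At P = 102, Q = 22693.8.
Ed = (dQ/dP)·(P/Q) = (-181.406) × (102/22693.8) = -0.8153…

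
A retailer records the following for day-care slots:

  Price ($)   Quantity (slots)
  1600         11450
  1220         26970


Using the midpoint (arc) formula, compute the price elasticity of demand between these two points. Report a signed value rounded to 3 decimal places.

-2.998

%ΔQ = (26970 − 11450) / [(11450 + 26970)/2] = 15520/19210 = 0.807912…
%ΔP = (1220 − 1600) / [(1600 + 1220)/2] = -380/1410 = -0.269503…
Arc Ed = %ΔQ / %ΔP = (15520/19210) / (-380/1410) = -2.99778…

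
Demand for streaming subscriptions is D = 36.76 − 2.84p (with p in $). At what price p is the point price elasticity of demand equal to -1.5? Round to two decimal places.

7.77

Ed = −2.84p/(36.76 − 2.84p). Set this equal to -1.5:
2.84p = 1.5·(36.76 − 2.84p) ⇒ 2.84p(1 + 1.5) = 1.5·36.76
p = 1.5·36.76 / (2.84·2.5) = 7.7661…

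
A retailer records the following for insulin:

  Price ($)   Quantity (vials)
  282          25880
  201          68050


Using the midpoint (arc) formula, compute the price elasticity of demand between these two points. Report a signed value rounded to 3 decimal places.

-2.677

%ΔQ = (68050 − 25880) / [(25880 + 68050)/2] = 42170/46965 = 0.897902…
%ΔP = (201 − 282) / [(282 + 201)/2] = -81/241.5 = -0.335403…
Arc Ed = %ΔQ / %ΔP = (42170/46965) / (-81/241.5) = -2.67708…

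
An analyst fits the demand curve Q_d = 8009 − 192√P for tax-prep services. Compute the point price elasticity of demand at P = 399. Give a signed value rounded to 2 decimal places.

-0.46

dQ_d/dP = −192/(2√P) = -4.80601. At P = 399, Q_d = 4173.8.
Ed = (dQ_d/dP)·(P/Q_d) = (-4.80601) × (399/4173.8) = -0.4594…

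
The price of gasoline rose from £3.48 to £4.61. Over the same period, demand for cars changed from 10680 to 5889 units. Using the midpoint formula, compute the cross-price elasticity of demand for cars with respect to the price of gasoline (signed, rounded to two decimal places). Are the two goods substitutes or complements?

-2.07; complements

%ΔQ_{cars} = (5889 − 10680)/avg = -4791/8284.5 = -0.578308…
%ΔP_{gasoline} = (4.61 − 3.48)/avg = 1.13/4.045 = 0.279357…
E_cross = (-4791/8284.5) / (1.13/4.045) = -2.0701…
E_cross < 0 ⇒ the goods are complements.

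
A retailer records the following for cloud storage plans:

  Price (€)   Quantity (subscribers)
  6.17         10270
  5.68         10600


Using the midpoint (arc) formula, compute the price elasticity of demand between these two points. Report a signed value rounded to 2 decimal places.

%ΔQ = (10600 − 10270) / [(10270 + 10600)/2] = 330/10435 = 0.031624…
%ΔP = (5.68 − 6.17) / [(6.17 + 5.68)/2] = -0.49/5.925 = -0.082700…
Arc Ed = %ΔQ / %ΔP = (330/10435) / (-0.49/5.925) = -0.3823…

-0.38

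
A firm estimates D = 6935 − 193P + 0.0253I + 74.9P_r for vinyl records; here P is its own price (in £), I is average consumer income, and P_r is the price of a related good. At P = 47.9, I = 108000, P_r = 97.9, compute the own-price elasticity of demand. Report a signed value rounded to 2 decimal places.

At the given values, D = 6935 − 193(47.9) + 0.0253(108000) + 74.9(97.9) = 7755.41.
∂D/∂P = −193.
E = (-193) × (47.9/7755.41) = -1.1920…

-1.19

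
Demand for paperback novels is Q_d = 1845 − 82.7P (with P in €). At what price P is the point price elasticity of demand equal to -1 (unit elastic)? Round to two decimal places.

Ed = −82.7P/(1845 − 82.7P). Set this equal to -1:
82.7P = 1·(1845 − 82.7P) ⇒ 82.7P(1 + 1) = 1·1845
P = 1·1845 / (82.7·2) = 11.1547…

11.15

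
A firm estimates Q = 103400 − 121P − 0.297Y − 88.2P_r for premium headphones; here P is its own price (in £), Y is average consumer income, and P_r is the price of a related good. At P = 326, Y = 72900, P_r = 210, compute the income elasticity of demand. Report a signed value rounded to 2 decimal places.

-0.91

At the given values, Q = 103400 − 121(326) − 0.297(72900) − 88.2(210) = 23780.7.
∂Q/∂Y = -0.297.
E = (-0.297) × (72900/23780.7) = -0.9104…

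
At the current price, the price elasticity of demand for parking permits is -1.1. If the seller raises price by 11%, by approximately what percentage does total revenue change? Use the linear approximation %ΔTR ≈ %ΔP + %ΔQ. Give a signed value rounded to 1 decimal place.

%ΔQ ≈ Ed × %ΔP = (-1.1) × (+11%) = -12.1000%
%ΔTR ≈ %ΔP + %ΔQ = (+11%) + (-12.1000%) = -1.1000%

-1.1%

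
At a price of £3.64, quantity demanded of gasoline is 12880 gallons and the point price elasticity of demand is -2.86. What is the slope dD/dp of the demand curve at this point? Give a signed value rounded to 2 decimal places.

Ed = (dD/dp)·(p/D) ⇒ dD/dp = Ed·D/p = (-2.86)·12880/3.64 = -10120

-10120.00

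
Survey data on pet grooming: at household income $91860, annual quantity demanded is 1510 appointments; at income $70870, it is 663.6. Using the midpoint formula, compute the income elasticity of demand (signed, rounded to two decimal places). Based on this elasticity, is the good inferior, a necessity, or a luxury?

%ΔQ = (663.6 − 1510)/[( 1510 + 663.6)/2] = -846.4/1086.8 = -0.778800…
%ΔIncome = (70870 − 91860)/[( 91860 + 70870)/2] = -20990/81365 = -0.257973…
E_income = (-846.4/1086.8) / (-20990/81365) = 3.0189…
E_income > 1 ⇒ normal good, luxury.

3.02; luxury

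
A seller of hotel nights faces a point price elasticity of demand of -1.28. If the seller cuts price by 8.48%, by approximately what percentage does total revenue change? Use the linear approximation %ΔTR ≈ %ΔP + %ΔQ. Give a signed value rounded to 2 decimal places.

%ΔQ ≈ Ed × %ΔP = (-1.28) × (-8.48%) = +10.8544%
%ΔTR ≈ %ΔP + %ΔQ = (-8.48%) + (+10.8544%) = +2.3744%

+2.37%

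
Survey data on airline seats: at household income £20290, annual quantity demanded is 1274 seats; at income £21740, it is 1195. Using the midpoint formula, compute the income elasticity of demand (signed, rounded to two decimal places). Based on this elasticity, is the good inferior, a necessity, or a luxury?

%ΔQ = (1195 − 1274)/[( 1274 + 1195)/2] = -79/1234.5 = -0.063993…
%ΔIncome = (21740 − 20290)/[( 20290 + 21740)/2] = 1450/21015 = 0.068998…
E_income = (-79/1234.5) / (1450/21015) = -0.9274…
E_income < 0 ⇒ inferior good.

-0.93; inferior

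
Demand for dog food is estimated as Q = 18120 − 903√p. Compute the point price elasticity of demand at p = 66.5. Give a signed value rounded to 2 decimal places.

-0.34

dQ/dp = −903/(2√p) = -55.3665. At p = 66.5, Q = 10756.3.
Ed = (dQ/dp)·(p/Q) = (-55.3665) × (66.5/10756.3) = -0.3423…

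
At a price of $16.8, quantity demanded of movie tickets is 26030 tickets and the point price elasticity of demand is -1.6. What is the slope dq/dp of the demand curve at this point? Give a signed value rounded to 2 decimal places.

Ed = (dq/dp)·(p/q) ⇒ dq/dp = Ed·q/p = (-1.6)·26030/16.8 = -2479.0476…

-2479.05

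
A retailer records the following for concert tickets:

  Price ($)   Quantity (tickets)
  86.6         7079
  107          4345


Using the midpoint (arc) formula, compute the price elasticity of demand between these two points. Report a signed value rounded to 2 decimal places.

%ΔQ = (4345 − 7079) / [(7079 + 4345)/2] = -2734/5712 = -0.478641…
%ΔP = (107 − 86.6) / [(86.6 + 107)/2] = 20.4/96.8 = 0.210743…
Arc Ed = %ΔQ / %ΔP = (-2734/5712) / (20.4/96.8) = -2.2712…

-2.27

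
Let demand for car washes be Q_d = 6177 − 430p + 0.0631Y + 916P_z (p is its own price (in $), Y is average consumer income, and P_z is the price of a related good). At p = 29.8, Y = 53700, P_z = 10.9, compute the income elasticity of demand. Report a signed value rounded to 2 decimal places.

At the given values, Q_d = 6177 − 430(29.8) + 0.0631(53700) + 916(10.9) = 6735.87.
∂Q_d/∂Y = 0.0631.
E = (0.0631) × (53700/6735.87) = 0.5030…

0.50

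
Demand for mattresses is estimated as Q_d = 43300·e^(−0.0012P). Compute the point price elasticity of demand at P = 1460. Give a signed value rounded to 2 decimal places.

-1.75

dQ_d/dP = −0.0012·Q_d = -9.01125. At P = 1460, Q_d = 7509.38.
Ed = (dQ_d/dP)·(P/Q_d) = (-9.01125) × (1460/7509.38) = -1.752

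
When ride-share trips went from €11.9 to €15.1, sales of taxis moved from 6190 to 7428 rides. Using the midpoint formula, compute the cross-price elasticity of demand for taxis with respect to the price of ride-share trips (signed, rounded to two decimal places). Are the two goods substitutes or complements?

0.77; substitutes

%ΔQ_{taxis} = (7428 − 6190)/avg = 1238/6809 = 0.181818…
%ΔP_{ride-share trips} = (15.1 − 11.9)/avg = 3.2/13.5 = 0.237037…
E_cross = (1238/6809) / (3.2/13.5) = 0.7670…
E_cross > 0 ⇒ the goods are substitutes.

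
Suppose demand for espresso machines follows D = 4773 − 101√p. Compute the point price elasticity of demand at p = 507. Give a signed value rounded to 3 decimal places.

-0.455

dD/dp = −101/(2√p) = -2.24278. At p = 507, D = 2498.82.
Ed = (dD/dp)·(p/D) = (-2.24278) × (507/2498.82) = -0.45505…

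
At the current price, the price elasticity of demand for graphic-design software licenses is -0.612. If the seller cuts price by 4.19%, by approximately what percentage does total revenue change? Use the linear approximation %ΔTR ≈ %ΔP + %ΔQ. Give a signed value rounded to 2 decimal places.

%ΔQ ≈ Ed × %ΔP = (-0.612) × (-4.19%) = +2.5643%
%ΔTR ≈ %ΔP + %ΔQ = (-4.19%) + (+2.5643%) = -1.6257%

-1.63%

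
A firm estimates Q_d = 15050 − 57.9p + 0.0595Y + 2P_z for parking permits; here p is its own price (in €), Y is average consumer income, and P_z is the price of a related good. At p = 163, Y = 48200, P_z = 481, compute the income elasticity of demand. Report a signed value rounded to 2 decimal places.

At the given values, Q_d = 15050 − 57.9(163) + 0.0595(48200) + 2(481) = 9442.2.
∂Q_d/∂Y = 0.0595.
E = (0.0595) × (48200/9442.2) = 0.3037…

0.30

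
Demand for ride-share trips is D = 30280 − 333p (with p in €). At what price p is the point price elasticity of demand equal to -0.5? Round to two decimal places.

30.31

Ed = −333p/(30280 − 333p). Set this equal to -0.5:
333p = 0.5·(30280 − 333p) ⇒ 333p(1 + 0.5) = 0.5·30280
p = 0.5·30280 / (333·1.5) = 30.3103…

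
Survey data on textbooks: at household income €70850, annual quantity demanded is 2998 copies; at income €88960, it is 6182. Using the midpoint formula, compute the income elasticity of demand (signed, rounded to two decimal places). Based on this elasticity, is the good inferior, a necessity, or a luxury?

%ΔQ = (6182 − 2998)/[( 2998 + 6182)/2] = 3184/4590 = 0.693681…
%ΔIncome = (88960 − 70850)/[( 70850 + 88960)/2] = 18110/79905 = 0.226644…
E_income = (3184/4590) / (18110/79905) = 3.0606…
E_income > 1 ⇒ normal good, luxury.

3.06; luxury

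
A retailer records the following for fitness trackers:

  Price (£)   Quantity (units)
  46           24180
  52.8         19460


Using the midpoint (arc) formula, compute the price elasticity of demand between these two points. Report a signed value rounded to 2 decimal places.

%ΔQ = (19460 − 24180) / [(24180 + 19460)/2] = -4720/21820 = -0.216315…
%ΔP = (52.8 − 46) / [(46 + 52.8)/2] = 6.8/49.4 = 0.137651…
Arc Ed = %ΔQ / %ΔP = (-4720/21820) / (6.8/49.4) = -1.5714…

-1.57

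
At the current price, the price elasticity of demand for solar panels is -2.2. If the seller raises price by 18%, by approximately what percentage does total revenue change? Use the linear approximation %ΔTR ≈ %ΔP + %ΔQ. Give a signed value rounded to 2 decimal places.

%ΔQ ≈ Ed × %ΔP = (-2.2) × (+18%) = -39.6000%
%ΔTR ≈ %ΔP + %ΔQ = (+18%) + (-39.6000%) = -21.6000%

-21.60%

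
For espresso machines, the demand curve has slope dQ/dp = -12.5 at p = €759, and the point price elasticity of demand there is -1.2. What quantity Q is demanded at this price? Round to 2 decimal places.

7906.25

Ed = (dQ/dp)·(p/Q) ⇒ Q = (dQ/dp)·p/Ed = (-12.5)·759/(-1.2) = 7906.25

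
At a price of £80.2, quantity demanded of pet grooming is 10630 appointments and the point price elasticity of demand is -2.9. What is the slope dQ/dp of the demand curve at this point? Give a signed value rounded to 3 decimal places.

-384.377

Ed = (dQ/dp)·(p/Q) ⇒ dQ/dp = Ed·Q/p = (-2.9)·10630/80.2 = -384.37655…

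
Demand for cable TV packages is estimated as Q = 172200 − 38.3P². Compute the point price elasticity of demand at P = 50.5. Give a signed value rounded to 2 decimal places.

-2.62

dQ/dP = −2·38.3·P = -3868.3. At P = 50.5, Q = 74525.425.
Ed = (dQ/dP)·(P/Q) = (-3868.3) × (50.5/74525.425) = -2.6212…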